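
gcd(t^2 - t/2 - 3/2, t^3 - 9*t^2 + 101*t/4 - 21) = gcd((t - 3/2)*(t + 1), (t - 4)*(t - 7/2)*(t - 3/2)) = t - 3/2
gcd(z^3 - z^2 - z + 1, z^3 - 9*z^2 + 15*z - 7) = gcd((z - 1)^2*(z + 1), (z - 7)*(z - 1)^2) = z^2 - 2*z + 1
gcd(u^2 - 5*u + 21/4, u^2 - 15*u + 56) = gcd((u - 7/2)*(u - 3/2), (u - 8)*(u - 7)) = 1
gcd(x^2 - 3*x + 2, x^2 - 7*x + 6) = x - 1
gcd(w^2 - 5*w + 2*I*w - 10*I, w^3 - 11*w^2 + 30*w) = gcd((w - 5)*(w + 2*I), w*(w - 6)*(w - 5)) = w - 5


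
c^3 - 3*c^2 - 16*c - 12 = (c - 6)*(c + 1)*(c + 2)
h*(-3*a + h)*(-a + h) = 3*a^2*h - 4*a*h^2 + h^3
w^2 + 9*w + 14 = (w + 2)*(w + 7)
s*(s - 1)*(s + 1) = s^3 - s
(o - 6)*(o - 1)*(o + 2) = o^3 - 5*o^2 - 8*o + 12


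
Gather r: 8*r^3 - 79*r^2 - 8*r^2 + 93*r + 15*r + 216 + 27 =8*r^3 - 87*r^2 + 108*r + 243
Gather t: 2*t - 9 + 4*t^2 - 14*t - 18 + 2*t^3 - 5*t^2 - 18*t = 2*t^3 - t^2 - 30*t - 27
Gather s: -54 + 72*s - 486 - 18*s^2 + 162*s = -18*s^2 + 234*s - 540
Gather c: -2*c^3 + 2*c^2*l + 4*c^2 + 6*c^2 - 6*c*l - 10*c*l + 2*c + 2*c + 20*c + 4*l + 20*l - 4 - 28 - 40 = -2*c^3 + c^2*(2*l + 10) + c*(24 - 16*l) + 24*l - 72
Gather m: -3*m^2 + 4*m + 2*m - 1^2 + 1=-3*m^2 + 6*m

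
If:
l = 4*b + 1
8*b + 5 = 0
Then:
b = -5/8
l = -3/2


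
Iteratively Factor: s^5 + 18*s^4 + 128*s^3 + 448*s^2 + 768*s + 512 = (s + 4)*(s^4 + 14*s^3 + 72*s^2 + 160*s + 128) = (s + 4)^2*(s^3 + 10*s^2 + 32*s + 32) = (s + 4)^3*(s^2 + 6*s + 8) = (s + 2)*(s + 4)^3*(s + 4)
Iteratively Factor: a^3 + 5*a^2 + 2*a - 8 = (a - 1)*(a^2 + 6*a + 8) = (a - 1)*(a + 2)*(a + 4)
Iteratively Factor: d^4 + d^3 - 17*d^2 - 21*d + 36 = (d - 4)*(d^3 + 5*d^2 + 3*d - 9) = (d - 4)*(d + 3)*(d^2 + 2*d - 3) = (d - 4)*(d + 3)^2*(d - 1)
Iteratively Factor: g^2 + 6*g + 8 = (g + 4)*(g + 2)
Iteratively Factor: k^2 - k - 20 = (k + 4)*(k - 5)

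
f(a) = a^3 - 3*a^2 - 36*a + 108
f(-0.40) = 121.86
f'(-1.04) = -26.52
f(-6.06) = -6.56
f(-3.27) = 158.68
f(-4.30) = 127.82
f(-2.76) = 163.48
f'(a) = 3*a^2 - 6*a - 36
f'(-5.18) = 75.58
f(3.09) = -2.38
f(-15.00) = -3402.00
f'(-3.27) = 15.70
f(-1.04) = 141.07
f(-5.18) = 74.99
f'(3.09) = -25.90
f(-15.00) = -3402.00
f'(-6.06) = 110.53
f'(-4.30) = 45.27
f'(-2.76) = 3.41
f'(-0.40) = -33.12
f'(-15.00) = 729.00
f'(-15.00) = 729.00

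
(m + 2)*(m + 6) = m^2 + 8*m + 12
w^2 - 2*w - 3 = (w - 3)*(w + 1)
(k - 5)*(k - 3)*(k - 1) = k^3 - 9*k^2 + 23*k - 15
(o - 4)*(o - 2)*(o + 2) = o^3 - 4*o^2 - 4*o + 16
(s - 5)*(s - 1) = s^2 - 6*s + 5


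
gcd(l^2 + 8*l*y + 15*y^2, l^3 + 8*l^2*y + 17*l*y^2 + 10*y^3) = l + 5*y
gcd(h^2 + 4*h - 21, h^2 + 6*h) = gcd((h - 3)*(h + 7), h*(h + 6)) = 1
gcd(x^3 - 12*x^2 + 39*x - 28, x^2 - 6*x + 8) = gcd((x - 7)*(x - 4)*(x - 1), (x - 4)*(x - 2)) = x - 4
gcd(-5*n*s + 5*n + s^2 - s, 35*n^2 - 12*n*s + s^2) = -5*n + s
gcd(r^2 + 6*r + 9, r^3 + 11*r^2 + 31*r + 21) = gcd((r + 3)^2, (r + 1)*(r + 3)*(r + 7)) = r + 3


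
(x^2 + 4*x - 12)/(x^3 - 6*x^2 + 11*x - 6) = (x + 6)/(x^2 - 4*x + 3)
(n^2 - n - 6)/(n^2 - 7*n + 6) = (n^2 - n - 6)/(n^2 - 7*n + 6)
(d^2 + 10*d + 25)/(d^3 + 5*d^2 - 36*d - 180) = (d + 5)/(d^2 - 36)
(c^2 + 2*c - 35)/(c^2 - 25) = (c + 7)/(c + 5)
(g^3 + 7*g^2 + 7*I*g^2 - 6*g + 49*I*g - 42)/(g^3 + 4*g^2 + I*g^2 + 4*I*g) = (g^2 + g*(7 + 6*I) + 42*I)/(g*(g + 4))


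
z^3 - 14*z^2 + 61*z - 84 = (z - 7)*(z - 4)*(z - 3)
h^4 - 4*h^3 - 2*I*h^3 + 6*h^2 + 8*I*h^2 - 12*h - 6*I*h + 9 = (h - 3)*(h - 1)*(h - 3*I)*(h + I)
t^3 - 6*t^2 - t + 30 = (t - 5)*(t - 3)*(t + 2)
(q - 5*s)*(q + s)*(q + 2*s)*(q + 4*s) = q^4 + 2*q^3*s - 21*q^2*s^2 - 62*q*s^3 - 40*s^4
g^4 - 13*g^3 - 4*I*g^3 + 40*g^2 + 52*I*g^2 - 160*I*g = g*(g - 8)*(g - 5)*(g - 4*I)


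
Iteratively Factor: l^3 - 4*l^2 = (l - 4)*(l^2) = l*(l - 4)*(l)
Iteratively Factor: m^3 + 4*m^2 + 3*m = (m + 3)*(m^2 + m) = m*(m + 3)*(m + 1)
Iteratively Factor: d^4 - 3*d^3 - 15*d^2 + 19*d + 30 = (d + 3)*(d^3 - 6*d^2 + 3*d + 10) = (d - 2)*(d + 3)*(d^2 - 4*d - 5) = (d - 2)*(d + 1)*(d + 3)*(d - 5)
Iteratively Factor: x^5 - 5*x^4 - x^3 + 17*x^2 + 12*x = (x + 1)*(x^4 - 6*x^3 + 5*x^2 + 12*x) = x*(x + 1)*(x^3 - 6*x^2 + 5*x + 12) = x*(x - 3)*(x + 1)*(x^2 - 3*x - 4) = x*(x - 4)*(x - 3)*(x + 1)*(x + 1)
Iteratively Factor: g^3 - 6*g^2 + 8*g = (g - 4)*(g^2 - 2*g) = g*(g - 4)*(g - 2)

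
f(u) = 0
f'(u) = 0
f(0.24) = 0.00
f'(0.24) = 0.00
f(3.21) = 0.00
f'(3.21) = 0.00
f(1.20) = 0.00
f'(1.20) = 0.00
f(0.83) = 0.00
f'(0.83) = 0.00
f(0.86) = 0.00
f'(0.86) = 0.00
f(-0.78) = 0.00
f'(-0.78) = 0.00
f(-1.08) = 0.00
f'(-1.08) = 0.00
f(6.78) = 0.00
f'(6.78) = 0.00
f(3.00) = 0.00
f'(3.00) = 0.00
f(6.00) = 0.00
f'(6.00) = 0.00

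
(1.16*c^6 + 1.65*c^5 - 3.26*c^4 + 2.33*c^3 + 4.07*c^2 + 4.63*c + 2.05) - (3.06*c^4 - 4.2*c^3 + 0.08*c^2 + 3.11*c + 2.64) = 1.16*c^6 + 1.65*c^5 - 6.32*c^4 + 6.53*c^3 + 3.99*c^2 + 1.52*c - 0.59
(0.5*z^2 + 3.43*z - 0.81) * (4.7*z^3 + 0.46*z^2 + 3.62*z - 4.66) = 2.35*z^5 + 16.351*z^4 - 0.4192*z^3 + 9.714*z^2 - 18.916*z + 3.7746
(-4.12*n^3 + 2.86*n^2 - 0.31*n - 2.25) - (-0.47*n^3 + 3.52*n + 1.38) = -3.65*n^3 + 2.86*n^2 - 3.83*n - 3.63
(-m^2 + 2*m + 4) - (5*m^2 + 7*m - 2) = -6*m^2 - 5*m + 6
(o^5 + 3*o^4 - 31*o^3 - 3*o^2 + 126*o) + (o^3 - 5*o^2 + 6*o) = o^5 + 3*o^4 - 30*o^3 - 8*o^2 + 132*o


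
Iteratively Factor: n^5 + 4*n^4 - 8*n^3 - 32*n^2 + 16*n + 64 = (n - 2)*(n^4 + 6*n^3 + 4*n^2 - 24*n - 32) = (n - 2)*(n + 4)*(n^3 + 2*n^2 - 4*n - 8) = (n - 2)^2*(n + 4)*(n^2 + 4*n + 4) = (n - 2)^2*(n + 2)*(n + 4)*(n + 2)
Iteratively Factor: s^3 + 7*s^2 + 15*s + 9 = (s + 1)*(s^2 + 6*s + 9) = (s + 1)*(s + 3)*(s + 3)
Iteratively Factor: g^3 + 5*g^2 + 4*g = (g)*(g^2 + 5*g + 4) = g*(g + 4)*(g + 1)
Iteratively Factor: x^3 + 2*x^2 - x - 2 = (x - 1)*(x^2 + 3*x + 2) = (x - 1)*(x + 1)*(x + 2)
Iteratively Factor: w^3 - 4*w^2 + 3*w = (w)*(w^2 - 4*w + 3) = w*(w - 3)*(w - 1)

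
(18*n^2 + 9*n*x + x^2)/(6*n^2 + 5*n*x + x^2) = (6*n + x)/(2*n + x)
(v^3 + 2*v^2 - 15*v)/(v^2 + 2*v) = (v^2 + 2*v - 15)/(v + 2)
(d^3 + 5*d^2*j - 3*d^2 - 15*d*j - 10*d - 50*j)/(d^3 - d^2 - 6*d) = (d^2 + 5*d*j - 5*d - 25*j)/(d*(d - 3))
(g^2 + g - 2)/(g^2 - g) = (g + 2)/g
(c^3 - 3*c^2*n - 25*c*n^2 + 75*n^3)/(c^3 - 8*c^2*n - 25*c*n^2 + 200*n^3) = (c - 3*n)/(c - 8*n)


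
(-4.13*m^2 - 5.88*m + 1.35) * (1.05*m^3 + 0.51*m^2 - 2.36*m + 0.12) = -4.3365*m^5 - 8.2803*m^4 + 8.1655*m^3 + 14.0697*m^2 - 3.8916*m + 0.162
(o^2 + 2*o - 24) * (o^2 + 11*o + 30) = o^4 + 13*o^3 + 28*o^2 - 204*o - 720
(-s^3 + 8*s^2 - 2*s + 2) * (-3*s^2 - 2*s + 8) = 3*s^5 - 22*s^4 - 18*s^3 + 62*s^2 - 20*s + 16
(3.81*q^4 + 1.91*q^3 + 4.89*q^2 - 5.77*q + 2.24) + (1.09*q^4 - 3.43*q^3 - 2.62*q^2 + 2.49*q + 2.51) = 4.9*q^4 - 1.52*q^3 + 2.27*q^2 - 3.28*q + 4.75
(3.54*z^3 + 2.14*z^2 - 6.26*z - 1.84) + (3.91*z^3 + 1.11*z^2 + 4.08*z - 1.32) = 7.45*z^3 + 3.25*z^2 - 2.18*z - 3.16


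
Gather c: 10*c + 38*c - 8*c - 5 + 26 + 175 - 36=40*c + 160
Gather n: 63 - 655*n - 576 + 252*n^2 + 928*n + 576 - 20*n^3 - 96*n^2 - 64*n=-20*n^3 + 156*n^2 + 209*n + 63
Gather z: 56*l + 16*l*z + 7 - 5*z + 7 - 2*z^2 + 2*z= 56*l - 2*z^2 + z*(16*l - 3) + 14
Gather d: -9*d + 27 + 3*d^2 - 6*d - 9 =3*d^2 - 15*d + 18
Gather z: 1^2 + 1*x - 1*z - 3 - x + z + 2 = 0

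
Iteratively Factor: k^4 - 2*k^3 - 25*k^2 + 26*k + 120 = (k + 2)*(k^3 - 4*k^2 - 17*k + 60) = (k - 3)*(k + 2)*(k^2 - k - 20) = (k - 3)*(k + 2)*(k + 4)*(k - 5)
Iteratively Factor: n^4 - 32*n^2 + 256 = (n - 4)*(n^3 + 4*n^2 - 16*n - 64) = (n - 4)^2*(n^2 + 8*n + 16) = (n - 4)^2*(n + 4)*(n + 4)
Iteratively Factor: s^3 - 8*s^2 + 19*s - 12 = (s - 3)*(s^2 - 5*s + 4) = (s - 4)*(s - 3)*(s - 1)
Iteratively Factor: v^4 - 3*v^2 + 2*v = (v - 1)*(v^3 + v^2 - 2*v) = (v - 1)^2*(v^2 + 2*v) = v*(v - 1)^2*(v + 2)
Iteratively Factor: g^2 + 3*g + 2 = (g + 1)*(g + 2)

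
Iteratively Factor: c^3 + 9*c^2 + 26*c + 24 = (c + 4)*(c^2 + 5*c + 6) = (c + 3)*(c + 4)*(c + 2)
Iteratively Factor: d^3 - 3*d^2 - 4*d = (d - 4)*(d^2 + d) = (d - 4)*(d + 1)*(d)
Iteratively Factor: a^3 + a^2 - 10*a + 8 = (a + 4)*(a^2 - 3*a + 2) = (a - 1)*(a + 4)*(a - 2)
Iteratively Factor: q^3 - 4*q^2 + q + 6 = (q - 2)*(q^2 - 2*q - 3) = (q - 2)*(q + 1)*(q - 3)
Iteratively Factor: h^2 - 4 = (h + 2)*(h - 2)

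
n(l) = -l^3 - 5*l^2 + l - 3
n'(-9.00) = -152.00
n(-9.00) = 312.00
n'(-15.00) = -524.00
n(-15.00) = 2232.00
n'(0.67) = -7.05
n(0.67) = -4.88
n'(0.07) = 0.29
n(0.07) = -2.95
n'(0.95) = -11.21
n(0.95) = -7.42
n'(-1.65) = 9.33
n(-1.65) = -13.77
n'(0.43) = -3.85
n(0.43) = -3.57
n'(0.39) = -3.36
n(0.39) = -3.43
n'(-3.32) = 1.13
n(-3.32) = -24.84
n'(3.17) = -60.85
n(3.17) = -81.93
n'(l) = -3*l^2 - 10*l + 1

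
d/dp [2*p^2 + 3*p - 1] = 4*p + 3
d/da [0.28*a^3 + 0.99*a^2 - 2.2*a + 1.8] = 0.84*a^2 + 1.98*a - 2.2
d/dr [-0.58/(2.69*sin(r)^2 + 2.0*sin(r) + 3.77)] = (3.1204*sin(r) + 1.16)*cos(r)/(2.69*sin(r)^2 + 2.0*sin(r) + 3.77)^2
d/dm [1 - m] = -1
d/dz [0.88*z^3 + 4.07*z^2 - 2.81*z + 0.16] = 2.64*z^2 + 8.14*z - 2.81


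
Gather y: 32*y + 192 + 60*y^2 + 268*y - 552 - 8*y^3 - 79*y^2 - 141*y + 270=-8*y^3 - 19*y^2 + 159*y - 90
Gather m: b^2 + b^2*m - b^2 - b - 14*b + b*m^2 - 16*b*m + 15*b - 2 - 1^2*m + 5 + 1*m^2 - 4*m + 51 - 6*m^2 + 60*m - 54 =m^2*(b - 5) + m*(b^2 - 16*b + 55)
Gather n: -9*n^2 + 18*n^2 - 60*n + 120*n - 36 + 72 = 9*n^2 + 60*n + 36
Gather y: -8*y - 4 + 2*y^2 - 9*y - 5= 2*y^2 - 17*y - 9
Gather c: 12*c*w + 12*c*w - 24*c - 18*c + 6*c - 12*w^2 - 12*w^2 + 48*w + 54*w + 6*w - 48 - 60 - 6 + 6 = c*(24*w - 36) - 24*w^2 + 108*w - 108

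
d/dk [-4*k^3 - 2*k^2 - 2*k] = -12*k^2 - 4*k - 2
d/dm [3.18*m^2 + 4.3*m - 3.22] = 6.36*m + 4.3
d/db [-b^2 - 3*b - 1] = -2*b - 3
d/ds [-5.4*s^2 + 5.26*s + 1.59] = 5.26 - 10.8*s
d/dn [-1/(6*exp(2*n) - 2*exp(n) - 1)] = (12*exp(n) - 2)*exp(n)/(-6*exp(2*n) + 2*exp(n) + 1)^2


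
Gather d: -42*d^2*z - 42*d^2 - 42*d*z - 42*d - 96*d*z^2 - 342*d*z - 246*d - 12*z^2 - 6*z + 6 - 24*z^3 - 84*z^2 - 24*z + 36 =d^2*(-42*z - 42) + d*(-96*z^2 - 384*z - 288) - 24*z^3 - 96*z^2 - 30*z + 42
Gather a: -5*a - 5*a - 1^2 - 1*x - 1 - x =-10*a - 2*x - 2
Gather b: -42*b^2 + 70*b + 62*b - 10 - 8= -42*b^2 + 132*b - 18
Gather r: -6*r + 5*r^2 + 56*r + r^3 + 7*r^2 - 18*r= r^3 + 12*r^2 + 32*r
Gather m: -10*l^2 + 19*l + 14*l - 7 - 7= -10*l^2 + 33*l - 14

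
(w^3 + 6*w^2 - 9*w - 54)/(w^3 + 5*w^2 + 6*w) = (w^2 + 3*w - 18)/(w*(w + 2))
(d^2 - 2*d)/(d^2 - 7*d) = (d - 2)/(d - 7)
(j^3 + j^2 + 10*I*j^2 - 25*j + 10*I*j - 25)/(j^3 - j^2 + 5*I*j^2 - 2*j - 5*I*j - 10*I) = (j + 5*I)/(j - 2)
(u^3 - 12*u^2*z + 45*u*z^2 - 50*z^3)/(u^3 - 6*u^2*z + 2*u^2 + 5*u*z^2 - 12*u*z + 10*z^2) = (-u^2 + 7*u*z - 10*z^2)/(-u^2 + u*z - 2*u + 2*z)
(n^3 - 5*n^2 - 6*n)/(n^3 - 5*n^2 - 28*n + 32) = n*(n^2 - 5*n - 6)/(n^3 - 5*n^2 - 28*n + 32)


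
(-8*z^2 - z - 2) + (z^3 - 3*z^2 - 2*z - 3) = z^3 - 11*z^2 - 3*z - 5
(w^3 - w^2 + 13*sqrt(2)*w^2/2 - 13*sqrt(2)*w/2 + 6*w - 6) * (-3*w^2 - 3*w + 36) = -3*w^5 - 39*sqrt(2)*w^4/2 + 21*w^3 - 36*w^2 + 507*sqrt(2)*w^2/2 - 234*sqrt(2)*w + 234*w - 216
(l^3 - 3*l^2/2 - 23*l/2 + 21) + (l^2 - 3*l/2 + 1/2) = l^3 - l^2/2 - 13*l + 43/2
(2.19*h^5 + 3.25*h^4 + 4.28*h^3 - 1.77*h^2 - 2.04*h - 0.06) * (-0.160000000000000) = -0.3504*h^5 - 0.52*h^4 - 0.6848*h^3 + 0.2832*h^2 + 0.3264*h + 0.0096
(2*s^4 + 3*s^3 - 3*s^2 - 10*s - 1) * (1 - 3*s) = -6*s^5 - 7*s^4 + 12*s^3 + 27*s^2 - 7*s - 1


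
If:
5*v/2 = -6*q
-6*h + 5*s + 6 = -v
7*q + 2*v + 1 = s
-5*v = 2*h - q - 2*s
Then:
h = 871/436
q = 25/218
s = 273/218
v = -30/109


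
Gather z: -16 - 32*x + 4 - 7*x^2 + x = -7*x^2 - 31*x - 12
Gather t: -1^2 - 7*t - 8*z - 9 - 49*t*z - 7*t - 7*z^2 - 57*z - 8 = t*(-49*z - 14) - 7*z^2 - 65*z - 18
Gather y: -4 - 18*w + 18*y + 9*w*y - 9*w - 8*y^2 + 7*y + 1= -27*w - 8*y^2 + y*(9*w + 25) - 3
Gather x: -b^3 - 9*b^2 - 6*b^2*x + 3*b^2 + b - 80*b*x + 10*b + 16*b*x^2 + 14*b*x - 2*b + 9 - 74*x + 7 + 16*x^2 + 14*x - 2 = -b^3 - 6*b^2 + 9*b + x^2*(16*b + 16) + x*(-6*b^2 - 66*b - 60) + 14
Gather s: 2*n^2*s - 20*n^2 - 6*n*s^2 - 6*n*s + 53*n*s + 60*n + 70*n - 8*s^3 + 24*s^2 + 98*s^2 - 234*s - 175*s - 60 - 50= -20*n^2 + 130*n - 8*s^3 + s^2*(122 - 6*n) + s*(2*n^2 + 47*n - 409) - 110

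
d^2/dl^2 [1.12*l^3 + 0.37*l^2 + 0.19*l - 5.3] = 6.72*l + 0.74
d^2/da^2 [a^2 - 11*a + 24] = 2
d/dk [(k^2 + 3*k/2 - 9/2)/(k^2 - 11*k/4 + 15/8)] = -68/(16*k^2 - 40*k + 25)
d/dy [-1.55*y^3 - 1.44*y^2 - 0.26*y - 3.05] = -4.65*y^2 - 2.88*y - 0.26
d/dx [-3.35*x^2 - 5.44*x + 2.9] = -6.7*x - 5.44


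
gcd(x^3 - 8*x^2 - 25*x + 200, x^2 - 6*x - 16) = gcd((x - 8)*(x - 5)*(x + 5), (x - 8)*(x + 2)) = x - 8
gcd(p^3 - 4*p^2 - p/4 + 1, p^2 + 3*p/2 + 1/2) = p + 1/2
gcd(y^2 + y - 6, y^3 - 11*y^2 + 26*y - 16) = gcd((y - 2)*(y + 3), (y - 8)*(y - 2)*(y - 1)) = y - 2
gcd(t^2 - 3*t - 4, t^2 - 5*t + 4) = t - 4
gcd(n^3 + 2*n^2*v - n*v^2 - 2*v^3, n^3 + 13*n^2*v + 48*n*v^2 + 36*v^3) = n + v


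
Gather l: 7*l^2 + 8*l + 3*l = 7*l^2 + 11*l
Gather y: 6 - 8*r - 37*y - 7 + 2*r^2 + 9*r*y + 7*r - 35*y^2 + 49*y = 2*r^2 - r - 35*y^2 + y*(9*r + 12) - 1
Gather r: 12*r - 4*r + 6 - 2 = 8*r + 4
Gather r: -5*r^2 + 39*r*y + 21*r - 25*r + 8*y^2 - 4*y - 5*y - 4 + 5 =-5*r^2 + r*(39*y - 4) + 8*y^2 - 9*y + 1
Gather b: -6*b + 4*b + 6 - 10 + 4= -2*b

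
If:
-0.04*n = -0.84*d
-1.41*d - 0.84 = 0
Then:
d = -0.60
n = -12.51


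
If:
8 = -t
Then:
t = -8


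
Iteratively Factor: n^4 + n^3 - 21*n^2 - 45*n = (n - 5)*(n^3 + 6*n^2 + 9*n) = (n - 5)*(n + 3)*(n^2 + 3*n) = (n - 5)*(n + 3)^2*(n)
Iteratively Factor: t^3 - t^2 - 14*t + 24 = (t + 4)*(t^2 - 5*t + 6) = (t - 2)*(t + 4)*(t - 3)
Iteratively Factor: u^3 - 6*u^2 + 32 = (u + 2)*(u^2 - 8*u + 16) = (u - 4)*(u + 2)*(u - 4)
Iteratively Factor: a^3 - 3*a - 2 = (a + 1)*(a^2 - a - 2) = (a - 2)*(a + 1)*(a + 1)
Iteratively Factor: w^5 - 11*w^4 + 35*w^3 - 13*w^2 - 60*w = (w - 4)*(w^4 - 7*w^3 + 7*w^2 + 15*w) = (w - 5)*(w - 4)*(w^3 - 2*w^2 - 3*w) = w*(w - 5)*(w - 4)*(w^2 - 2*w - 3) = w*(w - 5)*(w - 4)*(w + 1)*(w - 3)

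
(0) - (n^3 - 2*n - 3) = -n^3 + 2*n + 3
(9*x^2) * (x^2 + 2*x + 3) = 9*x^4 + 18*x^3 + 27*x^2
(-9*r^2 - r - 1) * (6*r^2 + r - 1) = -54*r^4 - 15*r^3 + 2*r^2 + 1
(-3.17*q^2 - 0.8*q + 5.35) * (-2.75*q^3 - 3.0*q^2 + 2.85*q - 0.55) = 8.7175*q^5 + 11.71*q^4 - 21.347*q^3 - 16.5865*q^2 + 15.6875*q - 2.9425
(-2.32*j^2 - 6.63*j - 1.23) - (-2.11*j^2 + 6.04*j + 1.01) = -0.21*j^2 - 12.67*j - 2.24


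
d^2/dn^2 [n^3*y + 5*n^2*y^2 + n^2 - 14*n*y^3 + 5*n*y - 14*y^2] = 6*n*y + 10*y^2 + 2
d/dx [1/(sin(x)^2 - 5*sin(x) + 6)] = (5 - 2*sin(x))*cos(x)/(sin(x)^2 - 5*sin(x) + 6)^2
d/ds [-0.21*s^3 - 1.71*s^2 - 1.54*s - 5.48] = -0.63*s^2 - 3.42*s - 1.54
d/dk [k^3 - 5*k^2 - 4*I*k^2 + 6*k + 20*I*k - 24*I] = 3*k^2 - 10*k - 8*I*k + 6 + 20*I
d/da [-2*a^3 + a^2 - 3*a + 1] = -6*a^2 + 2*a - 3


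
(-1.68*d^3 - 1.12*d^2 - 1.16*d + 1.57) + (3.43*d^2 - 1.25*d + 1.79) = -1.68*d^3 + 2.31*d^2 - 2.41*d + 3.36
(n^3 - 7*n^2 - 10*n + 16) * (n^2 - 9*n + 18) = n^5 - 16*n^4 + 71*n^3 - 20*n^2 - 324*n + 288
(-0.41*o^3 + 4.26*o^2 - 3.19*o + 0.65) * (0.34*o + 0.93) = -0.1394*o^4 + 1.0671*o^3 + 2.8772*o^2 - 2.7457*o + 0.6045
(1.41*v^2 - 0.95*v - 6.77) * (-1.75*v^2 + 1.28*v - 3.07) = -2.4675*v^4 + 3.4673*v^3 + 6.3028*v^2 - 5.7491*v + 20.7839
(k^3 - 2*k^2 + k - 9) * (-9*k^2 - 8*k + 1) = -9*k^5 + 10*k^4 + 8*k^3 + 71*k^2 + 73*k - 9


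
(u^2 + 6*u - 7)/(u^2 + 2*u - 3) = (u + 7)/(u + 3)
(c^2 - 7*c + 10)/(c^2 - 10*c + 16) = (c - 5)/(c - 8)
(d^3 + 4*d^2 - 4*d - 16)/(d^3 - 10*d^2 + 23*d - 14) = (d^2 + 6*d + 8)/(d^2 - 8*d + 7)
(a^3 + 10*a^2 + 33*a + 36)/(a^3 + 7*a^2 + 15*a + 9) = (a + 4)/(a + 1)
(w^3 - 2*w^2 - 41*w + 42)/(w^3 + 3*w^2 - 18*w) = (w^2 - 8*w + 7)/(w*(w - 3))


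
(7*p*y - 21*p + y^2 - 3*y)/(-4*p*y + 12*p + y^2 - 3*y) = (7*p + y)/(-4*p + y)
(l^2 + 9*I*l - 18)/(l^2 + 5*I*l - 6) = (l + 6*I)/(l + 2*I)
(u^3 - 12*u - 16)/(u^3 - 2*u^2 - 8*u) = (u + 2)/u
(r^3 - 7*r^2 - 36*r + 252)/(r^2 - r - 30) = (r^2 - r - 42)/(r + 5)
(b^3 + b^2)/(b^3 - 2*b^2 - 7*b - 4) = b^2/(b^2 - 3*b - 4)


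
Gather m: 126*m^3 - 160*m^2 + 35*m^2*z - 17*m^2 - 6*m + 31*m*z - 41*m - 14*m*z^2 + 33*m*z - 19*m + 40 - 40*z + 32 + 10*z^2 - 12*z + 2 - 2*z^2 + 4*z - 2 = 126*m^3 + m^2*(35*z - 177) + m*(-14*z^2 + 64*z - 66) + 8*z^2 - 48*z + 72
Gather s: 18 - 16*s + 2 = 20 - 16*s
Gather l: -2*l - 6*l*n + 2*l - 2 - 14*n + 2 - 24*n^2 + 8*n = -6*l*n - 24*n^2 - 6*n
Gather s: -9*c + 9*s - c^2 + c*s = -c^2 - 9*c + s*(c + 9)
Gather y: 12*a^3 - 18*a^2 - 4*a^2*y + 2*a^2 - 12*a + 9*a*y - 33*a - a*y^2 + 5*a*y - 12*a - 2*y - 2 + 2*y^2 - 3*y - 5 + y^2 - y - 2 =12*a^3 - 16*a^2 - 57*a + y^2*(3 - a) + y*(-4*a^2 + 14*a - 6) - 9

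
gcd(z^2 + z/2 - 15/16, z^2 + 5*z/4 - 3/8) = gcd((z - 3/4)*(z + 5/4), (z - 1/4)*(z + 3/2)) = 1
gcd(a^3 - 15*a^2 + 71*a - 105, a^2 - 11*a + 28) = a - 7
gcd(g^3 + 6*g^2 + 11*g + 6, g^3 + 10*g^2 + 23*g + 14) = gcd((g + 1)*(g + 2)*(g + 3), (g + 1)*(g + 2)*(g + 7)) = g^2 + 3*g + 2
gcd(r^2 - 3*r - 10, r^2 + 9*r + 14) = r + 2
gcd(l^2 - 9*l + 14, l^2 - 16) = 1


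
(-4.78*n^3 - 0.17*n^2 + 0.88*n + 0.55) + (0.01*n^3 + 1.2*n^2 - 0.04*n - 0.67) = -4.77*n^3 + 1.03*n^2 + 0.84*n - 0.12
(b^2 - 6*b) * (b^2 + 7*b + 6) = b^4 + b^3 - 36*b^2 - 36*b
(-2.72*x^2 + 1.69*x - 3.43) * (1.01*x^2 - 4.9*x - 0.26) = -2.7472*x^4 + 15.0349*x^3 - 11.0381*x^2 + 16.3676*x + 0.8918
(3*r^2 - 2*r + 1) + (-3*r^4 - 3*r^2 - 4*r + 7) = -3*r^4 - 6*r + 8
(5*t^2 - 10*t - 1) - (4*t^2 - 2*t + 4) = t^2 - 8*t - 5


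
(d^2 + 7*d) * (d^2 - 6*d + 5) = d^4 + d^3 - 37*d^2 + 35*d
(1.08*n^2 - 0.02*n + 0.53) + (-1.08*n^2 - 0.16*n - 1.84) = -0.18*n - 1.31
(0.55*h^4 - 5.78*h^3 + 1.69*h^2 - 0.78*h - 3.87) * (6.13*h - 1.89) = 3.3715*h^5 - 36.4709*h^4 + 21.2839*h^3 - 7.9755*h^2 - 22.2489*h + 7.3143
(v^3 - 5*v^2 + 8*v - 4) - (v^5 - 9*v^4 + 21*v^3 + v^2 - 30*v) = -v^5 + 9*v^4 - 20*v^3 - 6*v^2 + 38*v - 4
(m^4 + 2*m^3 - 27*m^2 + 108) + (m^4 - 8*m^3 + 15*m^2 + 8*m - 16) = 2*m^4 - 6*m^3 - 12*m^2 + 8*m + 92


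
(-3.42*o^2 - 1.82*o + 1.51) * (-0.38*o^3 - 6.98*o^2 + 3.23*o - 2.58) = 1.2996*o^5 + 24.5632*o^4 + 1.0832*o^3 - 7.5948*o^2 + 9.5729*o - 3.8958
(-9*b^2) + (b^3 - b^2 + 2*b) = b^3 - 10*b^2 + 2*b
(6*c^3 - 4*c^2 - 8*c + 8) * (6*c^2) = 36*c^5 - 24*c^4 - 48*c^3 + 48*c^2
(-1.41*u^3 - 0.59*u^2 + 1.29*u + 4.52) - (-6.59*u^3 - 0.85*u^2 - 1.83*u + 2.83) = 5.18*u^3 + 0.26*u^2 + 3.12*u + 1.69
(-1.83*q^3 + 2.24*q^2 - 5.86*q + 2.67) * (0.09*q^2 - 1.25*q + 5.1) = -0.1647*q^5 + 2.4891*q^4 - 12.6604*q^3 + 18.9893*q^2 - 33.2235*q + 13.617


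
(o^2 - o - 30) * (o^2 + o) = o^4 - 31*o^2 - 30*o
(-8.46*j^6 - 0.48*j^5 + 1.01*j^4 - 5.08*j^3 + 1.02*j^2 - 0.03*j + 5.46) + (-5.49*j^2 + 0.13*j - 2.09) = -8.46*j^6 - 0.48*j^5 + 1.01*j^4 - 5.08*j^3 - 4.47*j^2 + 0.1*j + 3.37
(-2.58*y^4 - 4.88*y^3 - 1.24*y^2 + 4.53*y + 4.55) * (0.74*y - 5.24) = -1.9092*y^5 + 9.908*y^4 + 24.6536*y^3 + 9.8498*y^2 - 20.3702*y - 23.842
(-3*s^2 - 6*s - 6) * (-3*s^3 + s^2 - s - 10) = 9*s^5 + 15*s^4 + 15*s^3 + 30*s^2 + 66*s + 60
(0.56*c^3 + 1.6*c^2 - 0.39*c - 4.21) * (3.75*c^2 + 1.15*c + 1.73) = 2.1*c^5 + 6.644*c^4 + 1.3463*c^3 - 13.468*c^2 - 5.5162*c - 7.2833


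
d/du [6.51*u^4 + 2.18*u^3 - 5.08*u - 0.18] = 26.04*u^3 + 6.54*u^2 - 5.08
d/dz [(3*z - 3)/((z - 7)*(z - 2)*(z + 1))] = 3*(-2*z^3 + 11*z^2 - 16*z + 19)/(z^6 - 16*z^5 + 74*z^4 - 52*z^3 - 199*z^2 + 140*z + 196)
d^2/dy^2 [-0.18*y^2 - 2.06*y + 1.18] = -0.360000000000000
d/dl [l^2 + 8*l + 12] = 2*l + 8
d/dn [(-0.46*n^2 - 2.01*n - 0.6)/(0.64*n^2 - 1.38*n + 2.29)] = (1.9212*n^2 - 1.3388*n - 5.4309)/(0.4096*n^4 - 1.7664*n^3 + 4.8356*n^2 - 6.3204*n + 5.2441)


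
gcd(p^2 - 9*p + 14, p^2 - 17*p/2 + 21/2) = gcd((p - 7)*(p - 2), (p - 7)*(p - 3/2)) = p - 7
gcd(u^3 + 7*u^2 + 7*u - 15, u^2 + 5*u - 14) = 1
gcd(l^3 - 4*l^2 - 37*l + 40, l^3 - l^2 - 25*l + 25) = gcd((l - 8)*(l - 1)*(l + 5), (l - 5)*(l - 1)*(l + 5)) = l^2 + 4*l - 5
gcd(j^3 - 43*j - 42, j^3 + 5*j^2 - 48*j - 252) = j^2 - j - 42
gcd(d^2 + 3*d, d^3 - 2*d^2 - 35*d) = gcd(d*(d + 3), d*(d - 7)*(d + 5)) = d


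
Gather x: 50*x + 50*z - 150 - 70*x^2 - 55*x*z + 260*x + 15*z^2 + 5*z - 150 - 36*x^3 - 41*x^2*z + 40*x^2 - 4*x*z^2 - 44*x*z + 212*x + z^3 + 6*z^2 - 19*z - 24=-36*x^3 + x^2*(-41*z - 30) + x*(-4*z^2 - 99*z + 522) + z^3 + 21*z^2 + 36*z - 324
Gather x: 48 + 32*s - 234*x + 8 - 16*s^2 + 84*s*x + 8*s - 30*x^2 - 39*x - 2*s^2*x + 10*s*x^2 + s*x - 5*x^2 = -16*s^2 + 40*s + x^2*(10*s - 35) + x*(-2*s^2 + 85*s - 273) + 56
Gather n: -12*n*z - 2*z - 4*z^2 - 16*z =-12*n*z - 4*z^2 - 18*z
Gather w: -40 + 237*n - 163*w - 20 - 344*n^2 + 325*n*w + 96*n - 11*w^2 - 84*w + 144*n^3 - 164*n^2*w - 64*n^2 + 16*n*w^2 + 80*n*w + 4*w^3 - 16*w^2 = 144*n^3 - 408*n^2 + 333*n + 4*w^3 + w^2*(16*n - 27) + w*(-164*n^2 + 405*n - 247) - 60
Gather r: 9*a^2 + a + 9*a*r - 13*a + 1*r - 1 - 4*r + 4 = 9*a^2 - 12*a + r*(9*a - 3) + 3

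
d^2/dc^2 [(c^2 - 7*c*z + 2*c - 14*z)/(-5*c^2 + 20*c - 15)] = 2*(7*c^3*z - 6*c^3 + 42*c^2*z + 9*c^2 - 231*c*z + 18*c + 266*z - 33)/(5*(c^6 - 12*c^5 + 57*c^4 - 136*c^3 + 171*c^2 - 108*c + 27))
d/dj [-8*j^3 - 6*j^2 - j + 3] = -24*j^2 - 12*j - 1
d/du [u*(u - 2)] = 2*u - 2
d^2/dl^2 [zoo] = 0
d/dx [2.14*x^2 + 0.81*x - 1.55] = 4.28*x + 0.81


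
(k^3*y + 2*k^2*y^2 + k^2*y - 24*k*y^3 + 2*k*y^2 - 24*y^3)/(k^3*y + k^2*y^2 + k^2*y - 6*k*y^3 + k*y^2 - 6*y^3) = (-k^2 - 2*k*y + 24*y^2)/(-k^2 - k*y + 6*y^2)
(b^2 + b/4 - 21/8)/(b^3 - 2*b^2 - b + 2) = (b^2 + b/4 - 21/8)/(b^3 - 2*b^2 - b + 2)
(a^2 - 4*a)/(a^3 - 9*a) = (a - 4)/(a^2 - 9)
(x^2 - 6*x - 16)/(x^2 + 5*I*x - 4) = (x^2 - 6*x - 16)/(x^2 + 5*I*x - 4)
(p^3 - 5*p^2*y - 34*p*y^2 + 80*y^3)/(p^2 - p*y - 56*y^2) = (p^2 + 3*p*y - 10*y^2)/(p + 7*y)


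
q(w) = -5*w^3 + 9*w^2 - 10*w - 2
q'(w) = -15*w^2 + 18*w - 10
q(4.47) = -313.45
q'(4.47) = -229.25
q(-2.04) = 98.30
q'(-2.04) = -109.14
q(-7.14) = 2348.19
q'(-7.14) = -903.21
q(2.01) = -26.34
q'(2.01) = -34.42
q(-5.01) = 902.76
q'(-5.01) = -476.68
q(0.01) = -2.10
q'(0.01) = -9.82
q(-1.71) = 66.42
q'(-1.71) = -84.64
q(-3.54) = 367.99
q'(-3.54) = -261.69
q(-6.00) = 1462.00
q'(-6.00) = -658.00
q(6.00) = -818.00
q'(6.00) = -442.00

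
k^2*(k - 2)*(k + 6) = k^4 + 4*k^3 - 12*k^2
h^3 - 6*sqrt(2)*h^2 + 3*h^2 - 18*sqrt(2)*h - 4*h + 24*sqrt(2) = (h - 1)*(h + 4)*(h - 6*sqrt(2))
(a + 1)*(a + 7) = a^2 + 8*a + 7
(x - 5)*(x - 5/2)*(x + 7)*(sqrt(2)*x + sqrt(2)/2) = sqrt(2)*x^4 - 161*sqrt(2)*x^2/4 + 135*sqrt(2)*x/2 + 175*sqrt(2)/4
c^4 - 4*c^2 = c^2*(c - 2)*(c + 2)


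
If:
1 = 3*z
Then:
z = 1/3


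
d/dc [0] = 0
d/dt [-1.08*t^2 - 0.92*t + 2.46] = -2.16*t - 0.92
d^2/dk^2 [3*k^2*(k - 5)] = 18*k - 30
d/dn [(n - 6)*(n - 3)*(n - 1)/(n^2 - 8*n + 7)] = (n^2 - 14*n + 45)/(n^2 - 14*n + 49)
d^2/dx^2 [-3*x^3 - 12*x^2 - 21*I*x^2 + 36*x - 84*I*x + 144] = -18*x - 24 - 42*I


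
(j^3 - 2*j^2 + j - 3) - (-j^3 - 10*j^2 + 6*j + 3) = 2*j^3 + 8*j^2 - 5*j - 6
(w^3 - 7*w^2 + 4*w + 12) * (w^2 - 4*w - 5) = w^5 - 11*w^4 + 27*w^3 + 31*w^2 - 68*w - 60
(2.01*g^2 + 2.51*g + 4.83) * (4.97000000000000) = 9.9897*g^2 + 12.4747*g + 24.0051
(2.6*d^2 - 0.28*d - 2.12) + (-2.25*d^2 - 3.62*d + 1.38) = 0.35*d^2 - 3.9*d - 0.74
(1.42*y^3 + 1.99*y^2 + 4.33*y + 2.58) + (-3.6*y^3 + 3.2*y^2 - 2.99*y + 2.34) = -2.18*y^3 + 5.19*y^2 + 1.34*y + 4.92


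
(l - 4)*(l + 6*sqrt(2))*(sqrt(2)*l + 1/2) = sqrt(2)*l^3 - 4*sqrt(2)*l^2 + 25*l^2/2 - 50*l + 3*sqrt(2)*l - 12*sqrt(2)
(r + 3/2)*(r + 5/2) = r^2 + 4*r + 15/4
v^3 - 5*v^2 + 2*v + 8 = (v - 4)*(v - 2)*(v + 1)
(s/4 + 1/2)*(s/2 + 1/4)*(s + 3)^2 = s^4/8 + 17*s^3/16 + 25*s^2/8 + 57*s/16 + 9/8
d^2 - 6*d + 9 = (d - 3)^2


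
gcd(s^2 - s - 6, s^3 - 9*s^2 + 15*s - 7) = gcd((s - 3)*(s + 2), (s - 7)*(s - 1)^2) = 1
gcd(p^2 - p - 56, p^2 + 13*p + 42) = p + 7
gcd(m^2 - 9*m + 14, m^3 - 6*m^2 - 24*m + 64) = m - 2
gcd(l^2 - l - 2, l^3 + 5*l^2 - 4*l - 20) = l - 2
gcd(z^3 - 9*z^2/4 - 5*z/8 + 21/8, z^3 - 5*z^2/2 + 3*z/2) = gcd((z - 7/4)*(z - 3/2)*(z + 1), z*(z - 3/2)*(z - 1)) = z - 3/2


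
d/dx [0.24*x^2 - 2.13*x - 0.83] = 0.48*x - 2.13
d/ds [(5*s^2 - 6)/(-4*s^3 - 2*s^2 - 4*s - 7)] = 2*(10*s^4 - 46*s^2 - 47*s - 12)/(16*s^6 + 16*s^5 + 36*s^4 + 72*s^3 + 44*s^2 + 56*s + 49)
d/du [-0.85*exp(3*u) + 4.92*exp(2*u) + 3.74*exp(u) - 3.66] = (-2.55*exp(2*u) + 9.84*exp(u) + 3.74)*exp(u)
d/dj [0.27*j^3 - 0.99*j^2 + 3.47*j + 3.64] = 0.81*j^2 - 1.98*j + 3.47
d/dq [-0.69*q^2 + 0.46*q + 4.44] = 0.46 - 1.38*q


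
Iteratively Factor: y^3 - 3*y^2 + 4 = (y - 2)*(y^2 - y - 2) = (y - 2)*(y + 1)*(y - 2)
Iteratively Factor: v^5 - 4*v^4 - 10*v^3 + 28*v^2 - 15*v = (v - 1)*(v^4 - 3*v^3 - 13*v^2 + 15*v) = (v - 1)*(v + 3)*(v^3 - 6*v^2 + 5*v) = v*(v - 1)*(v + 3)*(v^2 - 6*v + 5) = v*(v - 5)*(v - 1)*(v + 3)*(v - 1)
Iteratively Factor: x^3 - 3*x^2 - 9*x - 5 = (x - 5)*(x^2 + 2*x + 1) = (x - 5)*(x + 1)*(x + 1)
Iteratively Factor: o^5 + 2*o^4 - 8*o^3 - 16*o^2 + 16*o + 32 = (o - 2)*(o^4 + 4*o^3 - 16*o - 16) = (o - 2)*(o + 2)*(o^3 + 2*o^2 - 4*o - 8) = (o - 2)^2*(o + 2)*(o^2 + 4*o + 4) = (o - 2)^2*(o + 2)^2*(o + 2)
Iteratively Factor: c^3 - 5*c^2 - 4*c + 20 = (c - 5)*(c^2 - 4) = (c - 5)*(c + 2)*(c - 2)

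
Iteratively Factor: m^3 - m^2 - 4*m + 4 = (m - 2)*(m^2 + m - 2) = (m - 2)*(m - 1)*(m + 2)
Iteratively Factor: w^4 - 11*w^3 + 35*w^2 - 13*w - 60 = (w - 4)*(w^3 - 7*w^2 + 7*w + 15) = (w - 4)*(w - 3)*(w^2 - 4*w - 5) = (w - 5)*(w - 4)*(w - 3)*(w + 1)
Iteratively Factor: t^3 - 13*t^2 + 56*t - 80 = (t - 4)*(t^2 - 9*t + 20) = (t - 5)*(t - 4)*(t - 4)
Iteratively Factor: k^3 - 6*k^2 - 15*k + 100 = (k - 5)*(k^2 - k - 20) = (k - 5)^2*(k + 4)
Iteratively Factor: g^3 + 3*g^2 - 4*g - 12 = (g + 3)*(g^2 - 4) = (g + 2)*(g + 3)*(g - 2)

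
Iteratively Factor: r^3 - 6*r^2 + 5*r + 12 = (r - 3)*(r^2 - 3*r - 4) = (r - 3)*(r + 1)*(r - 4)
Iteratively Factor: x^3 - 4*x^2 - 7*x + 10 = (x - 5)*(x^2 + x - 2) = (x - 5)*(x - 1)*(x + 2)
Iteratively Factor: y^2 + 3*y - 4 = (y + 4)*(y - 1)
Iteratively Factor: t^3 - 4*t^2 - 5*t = (t + 1)*(t^2 - 5*t) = (t - 5)*(t + 1)*(t)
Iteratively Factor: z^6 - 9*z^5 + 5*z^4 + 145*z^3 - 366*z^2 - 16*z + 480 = (z - 3)*(z^5 - 6*z^4 - 13*z^3 + 106*z^2 - 48*z - 160) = (z - 3)*(z + 4)*(z^4 - 10*z^3 + 27*z^2 - 2*z - 40) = (z - 3)*(z - 2)*(z + 4)*(z^3 - 8*z^2 + 11*z + 20) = (z - 3)*(z - 2)*(z + 1)*(z + 4)*(z^2 - 9*z + 20) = (z - 4)*(z - 3)*(z - 2)*(z + 1)*(z + 4)*(z - 5)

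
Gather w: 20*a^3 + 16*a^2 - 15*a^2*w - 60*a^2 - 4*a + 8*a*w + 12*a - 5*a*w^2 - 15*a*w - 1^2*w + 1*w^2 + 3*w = 20*a^3 - 44*a^2 + 8*a + w^2*(1 - 5*a) + w*(-15*a^2 - 7*a + 2)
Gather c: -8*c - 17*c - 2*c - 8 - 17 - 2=-27*c - 27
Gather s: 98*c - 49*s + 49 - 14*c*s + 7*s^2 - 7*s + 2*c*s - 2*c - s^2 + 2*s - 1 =96*c + 6*s^2 + s*(-12*c - 54) + 48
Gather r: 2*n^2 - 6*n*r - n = 2*n^2 - 6*n*r - n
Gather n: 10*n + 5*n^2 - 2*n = 5*n^2 + 8*n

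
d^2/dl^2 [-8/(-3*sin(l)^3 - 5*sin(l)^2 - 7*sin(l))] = 8*(-81*sin(l)^3 - 165*sin(l)^2 - 34*sin(l) + 135 + 227/sin(l) + 210/sin(l)^2 + 98/sin(l)^3)/(3*sin(l)^2 + 5*sin(l) + 7)^3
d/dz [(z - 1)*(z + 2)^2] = 3*z*(z + 2)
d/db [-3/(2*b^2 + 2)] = 3*b/(b^2 + 1)^2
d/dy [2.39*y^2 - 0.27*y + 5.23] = 4.78*y - 0.27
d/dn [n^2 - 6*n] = 2*n - 6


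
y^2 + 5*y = y*(y + 5)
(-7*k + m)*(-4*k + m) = 28*k^2 - 11*k*m + m^2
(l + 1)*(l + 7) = l^2 + 8*l + 7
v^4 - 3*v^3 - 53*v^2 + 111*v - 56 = (v - 8)*(v - 1)^2*(v + 7)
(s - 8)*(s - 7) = s^2 - 15*s + 56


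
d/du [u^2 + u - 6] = 2*u + 1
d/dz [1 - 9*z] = -9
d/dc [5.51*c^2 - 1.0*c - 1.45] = 11.02*c - 1.0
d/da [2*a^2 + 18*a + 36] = 4*a + 18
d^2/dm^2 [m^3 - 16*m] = 6*m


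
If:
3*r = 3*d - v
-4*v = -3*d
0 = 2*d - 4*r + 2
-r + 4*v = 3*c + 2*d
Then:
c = 1/6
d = 2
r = 3/2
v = 3/2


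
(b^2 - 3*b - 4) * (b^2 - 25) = b^4 - 3*b^3 - 29*b^2 + 75*b + 100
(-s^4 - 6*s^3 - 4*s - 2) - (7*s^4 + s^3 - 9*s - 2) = -8*s^4 - 7*s^3 + 5*s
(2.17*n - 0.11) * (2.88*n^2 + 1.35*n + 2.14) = 6.2496*n^3 + 2.6127*n^2 + 4.4953*n - 0.2354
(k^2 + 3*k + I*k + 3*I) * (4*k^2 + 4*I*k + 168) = 4*k^4 + 12*k^3 + 8*I*k^3 + 164*k^2 + 24*I*k^2 + 492*k + 168*I*k + 504*I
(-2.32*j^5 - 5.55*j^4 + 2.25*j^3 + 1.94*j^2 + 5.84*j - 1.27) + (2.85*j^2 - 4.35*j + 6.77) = -2.32*j^5 - 5.55*j^4 + 2.25*j^3 + 4.79*j^2 + 1.49*j + 5.5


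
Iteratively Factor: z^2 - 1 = (z - 1)*(z + 1)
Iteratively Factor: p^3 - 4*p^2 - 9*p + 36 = (p + 3)*(p^2 - 7*p + 12) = (p - 4)*(p + 3)*(p - 3)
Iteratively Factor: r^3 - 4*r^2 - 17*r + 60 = (r + 4)*(r^2 - 8*r + 15) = (r - 3)*(r + 4)*(r - 5)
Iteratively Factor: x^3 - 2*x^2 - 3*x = (x + 1)*(x^2 - 3*x) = (x - 3)*(x + 1)*(x)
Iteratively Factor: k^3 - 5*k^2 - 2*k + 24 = (k - 4)*(k^2 - k - 6) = (k - 4)*(k + 2)*(k - 3)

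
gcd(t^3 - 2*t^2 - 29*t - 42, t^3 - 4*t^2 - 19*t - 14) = t^2 - 5*t - 14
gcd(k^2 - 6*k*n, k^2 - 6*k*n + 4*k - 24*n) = k - 6*n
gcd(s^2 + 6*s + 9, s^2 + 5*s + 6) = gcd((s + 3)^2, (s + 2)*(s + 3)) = s + 3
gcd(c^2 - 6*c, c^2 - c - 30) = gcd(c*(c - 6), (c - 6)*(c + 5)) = c - 6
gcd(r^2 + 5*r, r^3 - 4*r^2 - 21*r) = r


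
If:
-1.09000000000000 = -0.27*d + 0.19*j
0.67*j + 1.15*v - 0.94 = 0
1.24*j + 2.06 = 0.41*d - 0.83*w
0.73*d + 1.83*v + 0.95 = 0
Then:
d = 10.91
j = 9.76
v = -4.87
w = -11.68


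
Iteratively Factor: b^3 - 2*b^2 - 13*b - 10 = (b + 1)*(b^2 - 3*b - 10) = (b - 5)*(b + 1)*(b + 2)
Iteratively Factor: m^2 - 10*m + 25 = (m - 5)*(m - 5)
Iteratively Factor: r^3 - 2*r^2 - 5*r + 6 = (r - 1)*(r^2 - r - 6) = (r - 3)*(r - 1)*(r + 2)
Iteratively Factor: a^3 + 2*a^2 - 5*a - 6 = (a + 1)*(a^2 + a - 6) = (a + 1)*(a + 3)*(a - 2)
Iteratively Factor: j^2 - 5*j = (j - 5)*(j)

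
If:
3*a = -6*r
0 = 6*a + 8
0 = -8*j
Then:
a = -4/3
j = 0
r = 2/3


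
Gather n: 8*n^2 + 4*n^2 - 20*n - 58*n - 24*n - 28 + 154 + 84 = 12*n^2 - 102*n + 210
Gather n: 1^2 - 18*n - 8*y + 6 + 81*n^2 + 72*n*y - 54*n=81*n^2 + n*(72*y - 72) - 8*y + 7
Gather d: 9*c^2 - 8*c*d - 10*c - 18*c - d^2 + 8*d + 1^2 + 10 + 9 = 9*c^2 - 28*c - d^2 + d*(8 - 8*c) + 20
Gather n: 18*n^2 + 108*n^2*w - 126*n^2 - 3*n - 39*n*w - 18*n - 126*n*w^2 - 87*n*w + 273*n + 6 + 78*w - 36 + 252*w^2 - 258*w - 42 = n^2*(108*w - 108) + n*(-126*w^2 - 126*w + 252) + 252*w^2 - 180*w - 72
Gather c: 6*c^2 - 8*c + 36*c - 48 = 6*c^2 + 28*c - 48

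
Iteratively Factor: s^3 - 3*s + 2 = (s - 1)*(s^2 + s - 2) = (s - 1)^2*(s + 2)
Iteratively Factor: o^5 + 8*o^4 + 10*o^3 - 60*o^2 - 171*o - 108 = (o + 1)*(o^4 + 7*o^3 + 3*o^2 - 63*o - 108) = (o + 1)*(o + 4)*(o^3 + 3*o^2 - 9*o - 27) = (o + 1)*(o + 3)*(o + 4)*(o^2 - 9) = (o + 1)*(o + 3)^2*(o + 4)*(o - 3)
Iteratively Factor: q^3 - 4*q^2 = (q)*(q^2 - 4*q) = q*(q - 4)*(q)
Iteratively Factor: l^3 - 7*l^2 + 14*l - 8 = (l - 2)*(l^2 - 5*l + 4) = (l - 2)*(l - 1)*(l - 4)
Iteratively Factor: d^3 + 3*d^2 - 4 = (d + 2)*(d^2 + d - 2) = (d + 2)^2*(d - 1)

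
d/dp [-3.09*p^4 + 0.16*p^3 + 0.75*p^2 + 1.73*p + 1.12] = -12.36*p^3 + 0.48*p^2 + 1.5*p + 1.73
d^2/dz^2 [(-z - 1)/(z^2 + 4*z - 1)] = 2*(-4*(z + 1)*(z + 2)^2 + (3*z + 5)*(z^2 + 4*z - 1))/(z^2 + 4*z - 1)^3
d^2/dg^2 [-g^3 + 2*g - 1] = -6*g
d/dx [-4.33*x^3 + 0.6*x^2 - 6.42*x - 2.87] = -12.99*x^2 + 1.2*x - 6.42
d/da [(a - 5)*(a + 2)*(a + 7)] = 3*a^2 + 8*a - 31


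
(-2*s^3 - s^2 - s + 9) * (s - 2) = -2*s^4 + 3*s^3 + s^2 + 11*s - 18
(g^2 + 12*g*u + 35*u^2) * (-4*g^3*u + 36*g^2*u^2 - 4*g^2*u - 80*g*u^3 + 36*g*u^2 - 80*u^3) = -4*g^5*u - 12*g^4*u^2 - 4*g^4*u + 212*g^3*u^3 - 12*g^3*u^2 + 300*g^2*u^4 + 212*g^2*u^3 - 2800*g*u^5 + 300*g*u^4 - 2800*u^5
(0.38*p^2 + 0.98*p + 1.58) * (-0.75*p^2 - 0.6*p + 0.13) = -0.285*p^4 - 0.963*p^3 - 1.7236*p^2 - 0.8206*p + 0.2054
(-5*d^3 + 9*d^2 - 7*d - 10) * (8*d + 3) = -40*d^4 + 57*d^3 - 29*d^2 - 101*d - 30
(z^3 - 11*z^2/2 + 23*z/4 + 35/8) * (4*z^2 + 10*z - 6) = 4*z^5 - 12*z^4 - 38*z^3 + 108*z^2 + 37*z/4 - 105/4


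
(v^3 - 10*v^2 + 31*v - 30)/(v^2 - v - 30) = (-v^3 + 10*v^2 - 31*v + 30)/(-v^2 + v + 30)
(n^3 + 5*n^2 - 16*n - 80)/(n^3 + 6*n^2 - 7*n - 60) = (n - 4)/(n - 3)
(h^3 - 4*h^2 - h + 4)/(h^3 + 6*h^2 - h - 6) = (h - 4)/(h + 6)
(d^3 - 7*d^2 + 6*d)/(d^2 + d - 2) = d*(d - 6)/(d + 2)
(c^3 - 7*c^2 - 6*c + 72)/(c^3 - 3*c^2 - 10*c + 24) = (c - 6)/(c - 2)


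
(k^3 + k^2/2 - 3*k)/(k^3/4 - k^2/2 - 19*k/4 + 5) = 2*k*(2*k^2 + k - 6)/(k^3 - 2*k^2 - 19*k + 20)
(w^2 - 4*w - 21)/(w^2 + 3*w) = (w - 7)/w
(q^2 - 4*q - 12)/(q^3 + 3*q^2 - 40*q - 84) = 1/(q + 7)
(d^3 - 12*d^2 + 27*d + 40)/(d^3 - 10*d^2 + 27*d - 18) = (d^3 - 12*d^2 + 27*d + 40)/(d^3 - 10*d^2 + 27*d - 18)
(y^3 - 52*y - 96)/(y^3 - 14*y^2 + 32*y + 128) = (y + 6)/(y - 8)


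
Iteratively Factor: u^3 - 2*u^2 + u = (u - 1)*(u^2 - u) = (u - 1)^2*(u)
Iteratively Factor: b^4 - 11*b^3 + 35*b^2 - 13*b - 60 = (b - 4)*(b^3 - 7*b^2 + 7*b + 15) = (b - 4)*(b - 3)*(b^2 - 4*b - 5) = (b - 4)*(b - 3)*(b + 1)*(b - 5)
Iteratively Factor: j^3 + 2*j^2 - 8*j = (j - 2)*(j^2 + 4*j) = j*(j - 2)*(j + 4)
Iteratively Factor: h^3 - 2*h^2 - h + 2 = (h - 2)*(h^2 - 1) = (h - 2)*(h - 1)*(h + 1)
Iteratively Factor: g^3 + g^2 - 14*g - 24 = (g + 3)*(g^2 - 2*g - 8) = (g + 2)*(g + 3)*(g - 4)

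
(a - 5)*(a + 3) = a^2 - 2*a - 15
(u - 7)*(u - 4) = u^2 - 11*u + 28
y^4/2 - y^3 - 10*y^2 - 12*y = y*(y/2 + 1)*(y - 6)*(y + 2)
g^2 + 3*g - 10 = (g - 2)*(g + 5)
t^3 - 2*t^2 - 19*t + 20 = (t - 5)*(t - 1)*(t + 4)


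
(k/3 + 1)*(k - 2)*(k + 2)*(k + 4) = k^4/3 + 7*k^3/3 + 8*k^2/3 - 28*k/3 - 16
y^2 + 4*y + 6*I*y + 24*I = (y + 4)*(y + 6*I)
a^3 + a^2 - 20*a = a*(a - 4)*(a + 5)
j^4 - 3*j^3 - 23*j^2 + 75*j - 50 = (j - 5)*(j - 2)*(j - 1)*(j + 5)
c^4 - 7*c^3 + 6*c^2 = c^2*(c - 6)*(c - 1)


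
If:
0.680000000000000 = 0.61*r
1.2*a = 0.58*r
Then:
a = 0.54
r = 1.11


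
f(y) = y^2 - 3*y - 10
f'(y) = 2*y - 3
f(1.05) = -12.05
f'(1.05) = -0.90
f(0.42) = -11.08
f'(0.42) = -2.16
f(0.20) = -10.56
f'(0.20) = -2.60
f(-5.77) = 40.60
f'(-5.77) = -14.54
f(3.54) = -8.09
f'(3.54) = 4.08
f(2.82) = -10.51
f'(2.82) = 2.64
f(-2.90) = 7.11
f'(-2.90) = -8.80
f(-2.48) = 3.59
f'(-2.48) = -7.96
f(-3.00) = 8.00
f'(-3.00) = -9.00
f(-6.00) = 44.00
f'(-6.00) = -15.00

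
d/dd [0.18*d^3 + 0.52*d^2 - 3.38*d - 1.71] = 0.54*d^2 + 1.04*d - 3.38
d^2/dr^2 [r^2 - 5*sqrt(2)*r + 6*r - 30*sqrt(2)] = 2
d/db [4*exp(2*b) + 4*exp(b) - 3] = (8*exp(b) + 4)*exp(b)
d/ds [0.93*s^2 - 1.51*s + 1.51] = 1.86*s - 1.51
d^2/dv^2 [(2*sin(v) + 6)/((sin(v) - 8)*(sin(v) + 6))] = 2*(-sin(v)^5 - 14*sin(v)^4 - 268*sin(v)^3 - 474*sin(v)^2 - 1764*sin(v) + 120)/((sin(v) - 8)^3*(sin(v) + 6)^3)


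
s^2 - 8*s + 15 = (s - 5)*(s - 3)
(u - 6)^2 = u^2 - 12*u + 36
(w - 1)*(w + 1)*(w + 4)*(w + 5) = w^4 + 9*w^3 + 19*w^2 - 9*w - 20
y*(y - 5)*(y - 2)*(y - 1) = y^4 - 8*y^3 + 17*y^2 - 10*y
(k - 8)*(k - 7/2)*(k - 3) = k^3 - 29*k^2/2 + 125*k/2 - 84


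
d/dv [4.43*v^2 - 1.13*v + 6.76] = 8.86*v - 1.13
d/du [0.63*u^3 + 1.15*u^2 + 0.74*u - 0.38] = 1.89*u^2 + 2.3*u + 0.74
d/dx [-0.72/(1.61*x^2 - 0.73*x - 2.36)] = (2.3184*x - 0.5256)/(-1.61*x^2 + 0.73*x + 2.36)^2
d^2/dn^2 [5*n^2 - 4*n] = 10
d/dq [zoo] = 0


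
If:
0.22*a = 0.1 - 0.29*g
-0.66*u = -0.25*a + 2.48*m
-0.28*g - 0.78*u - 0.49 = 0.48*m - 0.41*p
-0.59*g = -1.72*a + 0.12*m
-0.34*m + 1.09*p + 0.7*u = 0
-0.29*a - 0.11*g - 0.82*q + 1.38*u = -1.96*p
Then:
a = 0.10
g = 0.27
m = 0.17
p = 0.44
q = -0.03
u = -0.60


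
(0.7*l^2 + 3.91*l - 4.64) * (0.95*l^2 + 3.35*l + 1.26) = 0.665*l^4 + 6.0595*l^3 + 9.5725*l^2 - 10.6174*l - 5.8464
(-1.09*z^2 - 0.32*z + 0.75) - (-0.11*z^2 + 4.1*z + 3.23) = -0.98*z^2 - 4.42*z - 2.48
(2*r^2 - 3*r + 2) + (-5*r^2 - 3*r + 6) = -3*r^2 - 6*r + 8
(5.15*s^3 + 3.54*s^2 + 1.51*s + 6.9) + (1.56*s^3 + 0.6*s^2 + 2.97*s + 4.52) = 6.71*s^3 + 4.14*s^2 + 4.48*s + 11.42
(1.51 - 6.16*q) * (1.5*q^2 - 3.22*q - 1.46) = -9.24*q^3 + 22.1002*q^2 + 4.1314*q - 2.2046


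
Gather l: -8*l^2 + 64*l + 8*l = -8*l^2 + 72*l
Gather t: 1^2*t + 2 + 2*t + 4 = 3*t + 6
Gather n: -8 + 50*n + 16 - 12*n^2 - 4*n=-12*n^2 + 46*n + 8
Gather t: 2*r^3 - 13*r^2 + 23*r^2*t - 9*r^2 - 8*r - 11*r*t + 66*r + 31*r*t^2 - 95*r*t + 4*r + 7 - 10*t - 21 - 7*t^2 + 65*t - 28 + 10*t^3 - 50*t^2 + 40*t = 2*r^3 - 22*r^2 + 62*r + 10*t^3 + t^2*(31*r - 57) + t*(23*r^2 - 106*r + 95) - 42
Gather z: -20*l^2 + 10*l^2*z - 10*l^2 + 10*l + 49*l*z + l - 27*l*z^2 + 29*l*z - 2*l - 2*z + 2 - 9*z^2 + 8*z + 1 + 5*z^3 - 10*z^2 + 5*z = -30*l^2 + 9*l + 5*z^3 + z^2*(-27*l - 19) + z*(10*l^2 + 78*l + 11) + 3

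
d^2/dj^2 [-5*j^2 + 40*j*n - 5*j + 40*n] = -10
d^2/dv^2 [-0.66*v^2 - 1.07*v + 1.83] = -1.32000000000000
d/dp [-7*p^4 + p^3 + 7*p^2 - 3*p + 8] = -28*p^3 + 3*p^2 + 14*p - 3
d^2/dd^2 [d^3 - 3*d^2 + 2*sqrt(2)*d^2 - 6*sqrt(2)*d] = 6*d - 6 + 4*sqrt(2)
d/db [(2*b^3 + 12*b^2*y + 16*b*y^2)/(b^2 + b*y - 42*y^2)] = 2*(b^4 + 2*b^3*y - 128*b^2*y^2 - 504*b*y^3 - 336*y^4)/(b^4 + 2*b^3*y - 83*b^2*y^2 - 84*b*y^3 + 1764*y^4)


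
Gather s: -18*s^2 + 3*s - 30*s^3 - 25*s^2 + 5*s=-30*s^3 - 43*s^2 + 8*s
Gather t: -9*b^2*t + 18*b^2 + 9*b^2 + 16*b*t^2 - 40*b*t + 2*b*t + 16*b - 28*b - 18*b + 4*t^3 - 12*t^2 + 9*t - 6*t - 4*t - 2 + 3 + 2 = 27*b^2 - 30*b + 4*t^3 + t^2*(16*b - 12) + t*(-9*b^2 - 38*b - 1) + 3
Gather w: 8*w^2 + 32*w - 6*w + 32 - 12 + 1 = 8*w^2 + 26*w + 21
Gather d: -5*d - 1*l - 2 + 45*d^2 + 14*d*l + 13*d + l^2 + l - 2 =45*d^2 + d*(14*l + 8) + l^2 - 4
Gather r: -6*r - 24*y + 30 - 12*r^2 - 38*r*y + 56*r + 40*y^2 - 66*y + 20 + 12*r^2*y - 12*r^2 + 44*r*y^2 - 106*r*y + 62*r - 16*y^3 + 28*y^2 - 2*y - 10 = r^2*(12*y - 24) + r*(44*y^2 - 144*y + 112) - 16*y^3 + 68*y^2 - 92*y + 40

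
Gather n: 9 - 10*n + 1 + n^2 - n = n^2 - 11*n + 10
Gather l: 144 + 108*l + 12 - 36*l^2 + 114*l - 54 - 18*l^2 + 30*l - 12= -54*l^2 + 252*l + 90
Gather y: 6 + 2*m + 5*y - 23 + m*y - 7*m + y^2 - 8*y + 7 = -5*m + y^2 + y*(m - 3) - 10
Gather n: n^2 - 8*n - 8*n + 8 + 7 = n^2 - 16*n + 15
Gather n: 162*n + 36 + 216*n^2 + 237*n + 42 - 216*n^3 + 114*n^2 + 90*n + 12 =-216*n^3 + 330*n^2 + 489*n + 90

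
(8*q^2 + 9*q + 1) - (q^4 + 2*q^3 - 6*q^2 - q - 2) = -q^4 - 2*q^3 + 14*q^2 + 10*q + 3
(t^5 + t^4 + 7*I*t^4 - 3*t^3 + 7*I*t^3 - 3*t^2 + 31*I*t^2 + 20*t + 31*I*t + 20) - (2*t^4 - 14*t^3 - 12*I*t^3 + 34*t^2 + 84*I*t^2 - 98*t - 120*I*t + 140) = t^5 - t^4 + 7*I*t^4 + 11*t^3 + 19*I*t^3 - 37*t^2 - 53*I*t^2 + 118*t + 151*I*t - 120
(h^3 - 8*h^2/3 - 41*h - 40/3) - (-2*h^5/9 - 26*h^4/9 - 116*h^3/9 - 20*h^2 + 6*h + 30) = 2*h^5/9 + 26*h^4/9 + 125*h^3/9 + 52*h^2/3 - 47*h - 130/3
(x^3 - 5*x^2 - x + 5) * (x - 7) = x^4 - 12*x^3 + 34*x^2 + 12*x - 35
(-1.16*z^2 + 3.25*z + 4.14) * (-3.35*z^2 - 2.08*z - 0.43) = 3.886*z^4 - 8.4747*z^3 - 20.1302*z^2 - 10.0087*z - 1.7802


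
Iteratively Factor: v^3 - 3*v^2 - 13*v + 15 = (v - 5)*(v^2 + 2*v - 3) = (v - 5)*(v + 3)*(v - 1)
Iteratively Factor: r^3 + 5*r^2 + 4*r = (r + 4)*(r^2 + r) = (r + 1)*(r + 4)*(r)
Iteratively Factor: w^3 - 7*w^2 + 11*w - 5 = (w - 1)*(w^2 - 6*w + 5) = (w - 5)*(w - 1)*(w - 1)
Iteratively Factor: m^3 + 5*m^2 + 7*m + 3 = (m + 3)*(m^2 + 2*m + 1) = (m + 1)*(m + 3)*(m + 1)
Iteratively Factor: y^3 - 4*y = (y + 2)*(y^2 - 2*y) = y*(y + 2)*(y - 2)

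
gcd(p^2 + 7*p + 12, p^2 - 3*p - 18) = p + 3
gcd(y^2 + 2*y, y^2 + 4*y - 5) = 1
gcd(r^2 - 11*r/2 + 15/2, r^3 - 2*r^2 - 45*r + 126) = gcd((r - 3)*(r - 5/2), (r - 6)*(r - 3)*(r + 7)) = r - 3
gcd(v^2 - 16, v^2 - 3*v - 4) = v - 4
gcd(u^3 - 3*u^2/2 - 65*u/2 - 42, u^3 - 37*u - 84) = u^2 - 3*u - 28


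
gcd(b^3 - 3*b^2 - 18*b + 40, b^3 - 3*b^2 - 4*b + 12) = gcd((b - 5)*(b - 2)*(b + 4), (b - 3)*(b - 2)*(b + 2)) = b - 2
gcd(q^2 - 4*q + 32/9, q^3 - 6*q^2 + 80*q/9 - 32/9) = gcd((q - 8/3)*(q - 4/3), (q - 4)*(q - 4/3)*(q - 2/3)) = q - 4/3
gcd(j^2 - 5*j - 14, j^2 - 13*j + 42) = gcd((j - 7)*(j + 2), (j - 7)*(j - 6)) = j - 7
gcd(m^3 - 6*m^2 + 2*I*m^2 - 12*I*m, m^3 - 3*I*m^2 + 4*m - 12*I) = m + 2*I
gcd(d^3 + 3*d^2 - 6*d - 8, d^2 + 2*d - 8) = d^2 + 2*d - 8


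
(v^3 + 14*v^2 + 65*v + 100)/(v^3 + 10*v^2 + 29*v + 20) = (v + 5)/(v + 1)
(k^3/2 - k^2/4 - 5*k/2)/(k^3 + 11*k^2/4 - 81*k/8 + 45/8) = 2*k*(2*k^2 - k - 10)/(8*k^3 + 22*k^2 - 81*k + 45)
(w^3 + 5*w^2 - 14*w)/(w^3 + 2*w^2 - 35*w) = (w - 2)/(w - 5)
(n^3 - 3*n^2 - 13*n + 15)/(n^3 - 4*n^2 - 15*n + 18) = (n - 5)/(n - 6)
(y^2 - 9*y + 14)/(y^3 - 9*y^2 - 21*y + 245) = (y - 2)/(y^2 - 2*y - 35)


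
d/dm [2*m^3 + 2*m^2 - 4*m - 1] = 6*m^2 + 4*m - 4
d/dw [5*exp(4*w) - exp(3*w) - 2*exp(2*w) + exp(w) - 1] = (20*exp(3*w) - 3*exp(2*w) - 4*exp(w) + 1)*exp(w)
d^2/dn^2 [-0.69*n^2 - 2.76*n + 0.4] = -1.38000000000000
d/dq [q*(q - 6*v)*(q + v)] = 3*q^2 - 10*q*v - 6*v^2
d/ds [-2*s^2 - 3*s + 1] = -4*s - 3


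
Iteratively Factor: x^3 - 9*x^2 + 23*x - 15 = (x - 1)*(x^2 - 8*x + 15) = (x - 5)*(x - 1)*(x - 3)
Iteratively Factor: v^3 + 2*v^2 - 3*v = (v - 1)*(v^2 + 3*v) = (v - 1)*(v + 3)*(v)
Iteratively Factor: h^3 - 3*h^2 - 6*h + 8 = (h + 2)*(h^2 - 5*h + 4) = (h - 1)*(h + 2)*(h - 4)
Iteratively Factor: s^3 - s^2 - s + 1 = (s + 1)*(s^2 - 2*s + 1) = (s - 1)*(s + 1)*(s - 1)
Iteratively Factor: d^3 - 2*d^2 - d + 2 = (d - 2)*(d^2 - 1) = (d - 2)*(d - 1)*(d + 1)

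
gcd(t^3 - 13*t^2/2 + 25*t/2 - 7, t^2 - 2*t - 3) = 1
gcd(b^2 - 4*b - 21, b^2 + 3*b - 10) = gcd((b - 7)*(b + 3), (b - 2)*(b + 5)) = 1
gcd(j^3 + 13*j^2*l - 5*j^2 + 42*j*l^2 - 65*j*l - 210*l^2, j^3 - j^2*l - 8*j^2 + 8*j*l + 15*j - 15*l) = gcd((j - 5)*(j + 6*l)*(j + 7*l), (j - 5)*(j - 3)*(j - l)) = j - 5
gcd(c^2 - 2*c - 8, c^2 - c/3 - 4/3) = 1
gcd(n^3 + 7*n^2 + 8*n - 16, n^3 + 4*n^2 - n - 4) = n^2 + 3*n - 4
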